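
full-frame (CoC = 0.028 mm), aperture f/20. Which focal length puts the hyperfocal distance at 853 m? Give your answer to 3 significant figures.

691 mm

From H = f²/(N·c) + f, with f ≪ H: f ≈ √(H·N·c) = √(853000 × 20 × 0.028) = √477680 ≈ 691.1 mm.
The +f correction barely moves this — solving exactly, f² + N·c·f − N·c·H = 0 ⇒ f = (−N·c + √((N·c)² + 4·N·c·H))/2 = (−0.56 + √1910720)/2 ≈ 690.86 mm, so f ≈ 691 mm.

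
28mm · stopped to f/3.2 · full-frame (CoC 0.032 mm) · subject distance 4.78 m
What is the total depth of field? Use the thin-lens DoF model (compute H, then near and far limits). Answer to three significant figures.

Hyperfocal distance H = f²/(N·c) + f = 28²/(3.2 × 0.032) + 28 = 784/0.1024 + 28 ≈ 7684.2 mm ≈ 7.684 m.
Near limit Dn = s·(H − f)/(H + s − 2f) = 4780 × (7684.2 − 28) / (7684.2 + 4780 − 2 × 28) = 4780 × 7656.2 / 12408.2 ≈ 2949.4 mm.
Far limit Df = s·(H − f)/(H − s) = 4780 × (7684.2 − 28) / (7684.2 − 4780) = 4780 × 7656.2 / 2904.2 ≈ 12601.1 mm.
Depth of field = Df − Dn = 12601.1 − 2949.4 ≈ 9651.7 mm ≈ 9.65 m.

9.65 m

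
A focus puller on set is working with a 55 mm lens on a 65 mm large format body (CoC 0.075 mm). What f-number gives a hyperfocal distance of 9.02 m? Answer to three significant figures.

Rearrange H = f²/(N·c) + f for N: N = f² / ((H − f)·c).
N = 55² / ((9020 − 55) × 0.075) = 3025 / 672.4 ≈ 4.50.

f/4.50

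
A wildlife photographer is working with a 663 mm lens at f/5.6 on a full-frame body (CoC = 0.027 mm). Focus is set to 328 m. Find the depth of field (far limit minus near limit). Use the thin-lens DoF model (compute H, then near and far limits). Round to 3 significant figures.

74.8 m

Hyperfocal distance H = f²/(N·c) + f = 663²/(5.6 × 0.027) + 663 = 439569/0.1512 + 663 ≈ 2907865.4 mm ≈ 2908 m.
Near limit Dn = s·(H − f)/(H + s − 2f) = 328000 × (2907865.4 − 663) / (2907865.4 + 328000 − 2 × 663) = 328000 × 2907202.4 / 3234539.4 ≈ 294806 mm.
Far limit Df = s·(H − f)/(H − s) = 328000 × (2907865.4 − 663) / (2907865.4 − 328000) = 328000 × 2907202.4 / 2579865.4 ≈ 369617 mm.
Depth of field = Df − Dn = 369617 − 294806 ≈ 74811 mm ≈ 74.8 m.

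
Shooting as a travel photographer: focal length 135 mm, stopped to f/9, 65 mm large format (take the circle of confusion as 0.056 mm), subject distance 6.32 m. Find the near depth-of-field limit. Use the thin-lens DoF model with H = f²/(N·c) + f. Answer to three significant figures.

5.40 m

Hyperfocal distance H = f²/(N·c) + f = 135²/(9 × 0.056) + 135 = 18225/0.504 + 135 ≈ 36295.7 mm ≈ 36.30 m.
Near limit Dn = s·(H − f)/(H + s − 2f) = 6320 × (36295.7 − 135) / (36295.7 + 6320 − 2 × 135) = 6320 × 36160.7 / 42345.7 ≈ 5396.9 mm ≈ 5.40 m.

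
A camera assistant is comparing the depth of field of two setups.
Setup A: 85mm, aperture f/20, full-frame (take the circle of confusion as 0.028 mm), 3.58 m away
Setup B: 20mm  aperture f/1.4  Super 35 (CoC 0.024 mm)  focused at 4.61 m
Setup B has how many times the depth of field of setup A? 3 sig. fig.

Setup A: H = 85²/(20×0.028) + 85 ≈ 12986.8 mm; DoF = Df − Dn = 4910.1 − 2816.9 ≈ 2093.2 mm.
Setup B: H = 20²/(1.4×0.024) + 20 ≈ 11924.8 mm; DoF = Df − Dn = 7502.8 − 3327.2 ≈ 4175.6 mm.
Ratio = 4175.6 / 2093.2 ≈ 1.99.

1.99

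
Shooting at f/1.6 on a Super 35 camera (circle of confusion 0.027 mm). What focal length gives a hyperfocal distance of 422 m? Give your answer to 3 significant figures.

From H = f²/(N·c) + f, with f ≪ H: f ≈ √(H·N·c) = √(422000 × 1.6 × 0.027) = √18230 ≈ 135.0 mm.
The +f correction barely moves this — solving exactly, f² + N·c·f − N·c·H = 0 ⇒ f = (−N·c + √((N·c)² + 4·N·c·H))/2 = (−0.0432 + √72922)/2 ≈ 135.00 mm, so f ≈ 135 mm.

135 mm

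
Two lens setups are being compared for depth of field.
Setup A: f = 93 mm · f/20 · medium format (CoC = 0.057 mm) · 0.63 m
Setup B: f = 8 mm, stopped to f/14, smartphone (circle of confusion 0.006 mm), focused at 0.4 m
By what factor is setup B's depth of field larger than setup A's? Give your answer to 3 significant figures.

6.25

Setup A: H = 93²/(20×0.057) + 93 ≈ 7679.8 mm; DoF = Df − Dn = 677.988 − 588.356 ≈ 89.632 mm.
Setup B: H = 8²/(14×0.006) + 8 ≈ 769.9 mm; DoF = Df − Dn = 823.89 − 264.11 ≈ 559.78 mm.
Ratio = 559.78 / 89.632 ≈ 6.25.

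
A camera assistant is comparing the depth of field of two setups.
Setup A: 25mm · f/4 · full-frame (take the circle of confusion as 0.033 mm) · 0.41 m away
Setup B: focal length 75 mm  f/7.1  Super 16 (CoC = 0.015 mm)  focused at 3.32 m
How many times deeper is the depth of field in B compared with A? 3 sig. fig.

6.10

Setup A: H = 25²/(4×0.033) + 25 ≈ 4759.8 mm; DoF = Df − Dn = 446.289 − 379.169 ≈ 67.120 mm.
Setup B: H = 75²/(7.1×0.015) + 75 ≈ 52891.9 mm; DoF = Df − Dn = 3537.33 − 3127.83 ≈ 409.50 mm.
Ratio = 409.50 / 67.120 ≈ 6.10.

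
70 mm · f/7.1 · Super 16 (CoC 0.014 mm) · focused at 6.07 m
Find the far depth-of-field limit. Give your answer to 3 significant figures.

6.91 m

Hyperfocal distance H = f²/(N·c) + f = 70²/(7.1 × 0.014) + 70 = 4900/0.0994 + 70 ≈ 49365.8 mm ≈ 49.37 m.
Far limit Df = s·(H − f)/(H − s) = 6070 × (49365.8 − 70) / (49365.8 − 6070) = 6070 × 49295.8 / 43295.8 ≈ 6911.2 mm ≈ 6.91 m.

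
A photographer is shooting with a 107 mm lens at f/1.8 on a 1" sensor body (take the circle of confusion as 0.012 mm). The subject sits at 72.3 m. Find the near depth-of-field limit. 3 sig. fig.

Hyperfocal distance H = f²/(N·c) + f = 107²/(1.8 × 0.012) + 107 = 11449/0.0216 + 107 ≈ 530153.3 mm ≈ 530.2 m.
Near limit Dn = s·(H − f)/(H + s − 2f) = 72300 × (530153.3 − 107) / (530153.3 + 72300 − 2 × 107) = 72300 × 530046.3 / 602239.3 ≈ 63633 mm ≈ 63.6 m.

63.6 m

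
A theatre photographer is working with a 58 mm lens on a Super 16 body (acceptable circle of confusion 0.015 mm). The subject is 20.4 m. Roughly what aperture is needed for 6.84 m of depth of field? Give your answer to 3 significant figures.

Write h = H − f = f²/(N·c). The thin-lens limits are Dn = s·h/(h + (s−f)) and Df = s·h/(h − (s−f)), so DoF = Df − Dn = 2·s·(s−f)·h / (h² − (s−f)²).
That is a quadratic in h: DoF·h² − 2·s·(s−f)·h − DoF·(s−f)² = 0 ⇒ h = (s−f)·(s + √(s² + DoF²)) / DoF = 20342 × (20400 + √(20400² + 6840²)) / 6840 = 20342 × (20400 + 21516.2) / 6840 ≈ 124658 mm.
Then N = f²/(c·h) = 58² / (0.015 × 124658) = 3364 / 1869.9 ≈ 1.80.

f/1.80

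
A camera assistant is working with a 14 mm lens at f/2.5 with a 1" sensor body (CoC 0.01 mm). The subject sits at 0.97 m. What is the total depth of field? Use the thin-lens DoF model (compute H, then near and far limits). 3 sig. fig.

240 mm

Hyperfocal distance H = f²/(N·c) + f = 14²/(2.5 × 0.01) + 14 = 196/0.025 + 14 ≈ 7854.0 mm ≈ 7.854 m.
Near limit Dn = s·(H − f)/(H + s − 2f) = 970 × (7854.0 − 14) / (7854.0 + 970 − 2 × 14) = 970 × 7840.0 / 8796.0 ≈ 864.57 mm.
Far limit Df = s·(H − f)/(H − s) = 970 × (7854.0 − 14) / (7854.0 − 970) = 970 × 7840.0 / 6884.0 ≈ 1104.71 mm.
Depth of field = Df − Dn = 1104.71 − 864.57 ≈ 240.14 mm.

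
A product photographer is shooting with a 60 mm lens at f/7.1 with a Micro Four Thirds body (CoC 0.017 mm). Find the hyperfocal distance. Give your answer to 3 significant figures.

Hyperfocal distance H = f²/(N·c) + f = 60²/(7.1 × 0.017) + 60 = 3600/0.1207 + 60 ≈ 29886.0 mm ≈ 29.9 m.

29.9 m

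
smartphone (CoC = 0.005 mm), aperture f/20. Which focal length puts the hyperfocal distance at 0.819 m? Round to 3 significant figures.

From H = f²/(N·c) + f, with f ≪ H: f ≈ √(H·N·c) = √(819 × 20 × 0.005) = √81.900 ≈ 9.050 mm.
Exact: f² + N·c·f − N·c·H = 0 ⇒ f = (−N·c + √((N·c)² + 4·N·c·H))/2 = (−0.1 + √327.61)/2 ≈ 9.0000 mm ≈ 9.00 mm.

9.00 mm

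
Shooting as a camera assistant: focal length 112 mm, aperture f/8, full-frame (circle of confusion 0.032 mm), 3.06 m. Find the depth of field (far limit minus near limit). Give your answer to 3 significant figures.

Hyperfocal distance H = f²/(N·c) + f = 112²/(8 × 0.032) + 112 = 12544/0.256 + 112 ≈ 49112.0 mm ≈ 49.11 m.
Near limit Dn = s·(H − f)/(H + s − 2f) = 3060 × (49112.0 − 112) / (49112.0 + 3060 − 2 × 112) = 3060 × 49000.0 / 51948.0 ≈ 2886.35 mm.
Far limit Df = s·(H − f)/(H − s) = 3060 × (49112.0 − 112) / (49112.0 − 3060) = 3060 × 49000.0 / 46052.0 ≈ 3255.88 mm.
Depth of field = Df − Dn = 3255.88 − 2886.35 ≈ 369.53 mm.

370 mm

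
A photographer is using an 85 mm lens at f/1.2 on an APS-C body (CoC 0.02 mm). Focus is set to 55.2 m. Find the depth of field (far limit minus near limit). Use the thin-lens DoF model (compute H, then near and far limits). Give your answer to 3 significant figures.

Hyperfocal distance H = f²/(N·c) + f = 85²/(1.2 × 0.02) + 85 = 7225/0.024 + 85 ≈ 301126.7 mm ≈ 301.1 m.
Near limit Dn = s·(H − f)/(H + s − 2f) = 55200 × (301126.7 − 85) / (301126.7 + 55200 − 2 × 85) = 55200 × 301041.7 / 356156.7 ≈ 46658 mm.
Far limit Df = s·(H − f)/(H − s) = 55200 × (301126.7 − 85) / (301126.7 − 55200) = 55200 × 301041.7 / 245926.7 ≈ 67571 mm.
Depth of field = Df − Dn = 67571 − 46658 ≈ 20913 mm ≈ 20.9 m.

20.9 m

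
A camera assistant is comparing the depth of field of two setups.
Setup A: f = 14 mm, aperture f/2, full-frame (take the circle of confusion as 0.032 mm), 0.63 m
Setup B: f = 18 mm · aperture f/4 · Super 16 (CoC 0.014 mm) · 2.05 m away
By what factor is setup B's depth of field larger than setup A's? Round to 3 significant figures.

Setup A: H = 14²/(2×0.032) + 14 ≈ 3076.5 mm; DoF = Df − Dn = 788.63 − 524.50 ≈ 264.13 mm.
Setup B: H = 18²/(4×0.014) + 18 ≈ 5803.7 mm; DoF = Df − Dn = 3159.7 − 1517.2 ≈ 1642.5 mm.
Ratio = 1642.5 / 264.13 ≈ 6.22.

6.22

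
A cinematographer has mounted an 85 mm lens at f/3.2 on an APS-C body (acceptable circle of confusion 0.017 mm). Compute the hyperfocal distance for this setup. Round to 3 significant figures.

Hyperfocal distance H = f²/(N·c) + f = 85²/(3.2 × 0.017) + 85 = 7225/0.0544 + 85 ≈ 132897.5 mm ≈ 133 m.

133 m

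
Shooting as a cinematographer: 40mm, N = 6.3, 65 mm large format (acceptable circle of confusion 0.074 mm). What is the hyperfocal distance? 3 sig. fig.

Hyperfocal distance H = f²/(N·c) + f = 40²/(6.3 × 0.074) + 40 = 1600/0.4662 + 40 ≈ 3472.0 mm ≈ 3.47 m.

3.47 m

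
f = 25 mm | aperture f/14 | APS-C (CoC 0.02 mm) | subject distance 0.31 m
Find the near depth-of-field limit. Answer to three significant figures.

275 mm

Hyperfocal distance H = f²/(N·c) + f = 25²/(14 × 0.02) + 25 = 625/0.28 + 25 ≈ 2257.1 mm ≈ 2.257 m.
Near limit Dn = s·(H − f)/(H + s − 2f) = 310 × (2257.1 − 25) / (2257.1 + 310 − 2 × 25) = 310 × 2232.1 / 2517.1 ≈ 274.90 mm.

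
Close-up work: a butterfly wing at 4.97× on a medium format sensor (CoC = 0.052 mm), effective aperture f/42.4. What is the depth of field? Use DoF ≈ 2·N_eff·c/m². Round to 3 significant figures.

At magnification m, DoF ≈ 2·N_eff·c/m² = 2 × 42.4 × 0.052 / 4.97² = 4.41 / 24.7 ≈ 0.179 mm.

0.179 mm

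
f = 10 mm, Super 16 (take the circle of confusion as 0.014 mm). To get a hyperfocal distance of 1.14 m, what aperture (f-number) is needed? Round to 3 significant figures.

Rearrange H = f²/(N·c) + f for N: N = f² / ((H − f)·c).
N = 10² / ((1140 − 10) × 0.014) = 100 / 15.82 ≈ 6.32.

f/6.32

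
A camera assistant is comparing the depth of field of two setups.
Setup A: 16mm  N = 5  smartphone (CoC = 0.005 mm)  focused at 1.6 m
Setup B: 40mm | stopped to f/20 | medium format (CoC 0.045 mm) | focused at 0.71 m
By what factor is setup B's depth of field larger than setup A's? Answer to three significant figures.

Setup A: H = 16²/(5×0.005) + 16 ≈ 10256.0 mm; DoF = Df − Dn = 1892.79 − 1385.66 ≈ 507.13 mm.
Setup B: H = 40²/(20×0.045) + 40 ≈ 1817.8 mm; DoF = Df − Dn = 1139.42 − 515.66 ≈ 623.76 mm.
Ratio = 623.76 / 507.13 ≈ 1.23.

1.23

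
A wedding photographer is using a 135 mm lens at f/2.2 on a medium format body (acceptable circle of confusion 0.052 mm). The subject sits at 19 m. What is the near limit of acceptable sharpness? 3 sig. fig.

17.0 m

Hyperfocal distance H = f²/(N·c) + f = 135²/(2.2 × 0.052) + 135 = 18225/0.1144 + 135 ≈ 159444.4 mm ≈ 159.4 m.
Near limit Dn = s·(H − f)/(H + s − 2f) = 19000 × (159444.4 − 135) / (159444.4 + 19000 − 2 × 135) = 19000 × 159309.4 / 178174.4 ≈ 16988 mm ≈ 17.0 m.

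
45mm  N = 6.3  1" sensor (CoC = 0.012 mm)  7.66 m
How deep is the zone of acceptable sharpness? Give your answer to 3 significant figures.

Hyperfocal distance H = f²/(N·c) + f = 45²/(6.3 × 0.012) + 45 = 2025/0.0756 + 45 ≈ 26830.7 mm ≈ 26.83 m.
Near limit Dn = s·(H − f)/(H + s − 2f) = 7660 × (26830.7 − 45) / (26830.7 + 7660 − 2 × 45) = 7660 × 26785.7 / 34400.7 ≈ 5964.4 mm.
Far limit Df = s·(H − f)/(H − s) = 7660 × (26830.7 − 45) / (26830.7 − 7660) = 7660 × 26785.7 / 19170.7 ≈ 10702.7 mm.
Depth of field = Df − Dn = 10702.7 − 5964.4 ≈ 4738.3 mm ≈ 4.74 m.

4.74 m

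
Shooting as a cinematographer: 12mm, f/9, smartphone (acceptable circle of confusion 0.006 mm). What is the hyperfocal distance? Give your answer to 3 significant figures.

2.68 m

Hyperfocal distance H = f²/(N·c) + f = 12²/(9 × 0.006) + 12 = 144/0.054 + 12 ≈ 2678.7 mm ≈ 2.68 m.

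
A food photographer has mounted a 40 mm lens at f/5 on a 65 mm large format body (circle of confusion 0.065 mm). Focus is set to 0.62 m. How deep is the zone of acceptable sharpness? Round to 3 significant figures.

148 mm

Hyperfocal distance H = f²/(N·c) + f = 40²/(5 × 0.065) + 40 = 1600/0.325 + 40 ≈ 4963.1 mm ≈ 4.963 m.
Near limit Dn = s·(H − f)/(H + s − 2f) = 620 × (4963.1 − 40) / (4963.1 + 620 − 2 × 40) = 620 × 4923.1 / 5503.1 ≈ 554.65 mm.
Far limit Df = s·(H − f)/(H − s) = 620 × (4963.1 − 40) / (4963.1 − 620) = 620 × 4923.1 / 4343.1 ≈ 702.80 mm.
Depth of field = Df − Dn = 702.80 − 554.65 ≈ 148.15 mm.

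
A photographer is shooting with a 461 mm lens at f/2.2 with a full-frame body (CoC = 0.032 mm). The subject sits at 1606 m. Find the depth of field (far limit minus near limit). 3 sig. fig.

2380 m

Hyperfocal distance H = f²/(N·c) + f = 461²/(2.2 × 0.032) + 461 = 212521/0.0704 + 461 ≈ 3019225.2 mm ≈ 3019 m.
Near limit Dn = s·(H − f)/(H + s − 2f) = 1606000 × (3019225.2 − 461) / (3019225.2 + 1606000 − 2 × 461) = 1606000 × 3018764.2 / 4624303.2 ≈ 1048403 mm.
Far limit Df = s·(H − f)/(H − s) = 1606000 × (3019225.2 − 461) / (3019225.2 − 1606000) = 1606000 × 3018764.2 / 1413225.2 ≈ 3430547 mm.
Depth of field = Df − Dn = 3430547 − 1048403 ≈ 2382144 mm ≈ 2380 m.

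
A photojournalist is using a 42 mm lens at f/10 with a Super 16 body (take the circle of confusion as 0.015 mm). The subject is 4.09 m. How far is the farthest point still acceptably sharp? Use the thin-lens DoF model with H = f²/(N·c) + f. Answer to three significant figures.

Hyperfocal distance H = f²/(N·c) + f = 42²/(10 × 0.015) + 42 = 1764/0.15 + 42 ≈ 11802.0 mm ≈ 11.80 m.
Far limit Df = s·(H − f)/(H − s) = 4090 × (11802.0 − 42) / (11802.0 − 4090) = 4090 × 11760.0 / 7712.0 ≈ 6236.8 mm ≈ 6.24 m.

6.24 m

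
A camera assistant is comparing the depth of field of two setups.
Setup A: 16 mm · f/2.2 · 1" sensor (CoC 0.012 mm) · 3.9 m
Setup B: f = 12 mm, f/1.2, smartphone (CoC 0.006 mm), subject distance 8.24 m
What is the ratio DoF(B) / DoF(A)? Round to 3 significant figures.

2.19

Setup A: H = 16²/(2.2×0.012) + 16 ≈ 9713.0 mm; DoF = Df − Dn = 6505.8 − 2784.6 ≈ 3721.2 mm.
Setup B: H = 12²/(1.2×0.006) + 12 ≈ 20012.0 mm; DoF = Df − Dn = 13999.3 − 5838.2 ≈ 8161.1 mm.
Ratio = 8161.1 / 3721.2 ≈ 2.19.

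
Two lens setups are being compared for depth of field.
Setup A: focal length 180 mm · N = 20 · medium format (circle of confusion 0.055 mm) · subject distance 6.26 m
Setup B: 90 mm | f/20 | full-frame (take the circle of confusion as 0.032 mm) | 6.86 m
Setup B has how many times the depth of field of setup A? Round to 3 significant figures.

Setup A: H = 180²/(20×0.055) + 180 ≈ 29634.5 mm; DoF = Df − Dn = 7888.3 − 5188.9 ≈ 2699.4 mm.
Setup B: H = 90²/(20×0.032) + 90 ≈ 12746.2 mm; DoF = Df − Dn = 14750 − 4469 ≈ 10281 mm.
Ratio = 10281 / 2699.4 ≈ 3.81.

3.81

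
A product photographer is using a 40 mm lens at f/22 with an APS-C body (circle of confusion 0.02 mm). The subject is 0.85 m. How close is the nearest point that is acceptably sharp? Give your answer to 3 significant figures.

0.695 m

Hyperfocal distance H = f²/(N·c) + f = 40²/(22 × 0.02) + 40 = 1600/0.44 + 40 ≈ 3676.4 mm ≈ 3.676 m.
Near limit Dn = s·(H − f)/(H + s − 2f) = 850 × (3676.4 − 40) / (3676.4 + 850 − 2 × 40) = 850 × 3636.4 / 4446.4 ≈ 695.15 mm ≈ 0.695 m.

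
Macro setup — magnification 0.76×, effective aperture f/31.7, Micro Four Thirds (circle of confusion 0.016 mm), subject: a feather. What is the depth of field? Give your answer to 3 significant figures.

1.76 mm

At magnification m, DoF ≈ 2·N_eff·c/m² = 2 × 31.7 × 0.016 / 0.76² = 1.014 / 0.5776 ≈ 1.76 mm.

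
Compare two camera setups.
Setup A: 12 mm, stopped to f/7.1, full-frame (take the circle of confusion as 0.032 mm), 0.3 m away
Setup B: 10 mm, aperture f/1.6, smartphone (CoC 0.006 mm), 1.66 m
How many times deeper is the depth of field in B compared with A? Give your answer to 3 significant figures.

1.57

Setup A: H = 12²/(7.1×0.032) + 12 ≈ 645.8 mm; DoF = Df − Dn = 549.85 − 206.27 ≈ 343.58 mm.
Setup B: H = 10²/(1.6×0.006) + 10 ≈ 10426.7 mm; DoF = Df − Dn = 1972.43 − 1433.01 ≈ 539.42 mm.
Ratio = 539.42 / 343.58 ≈ 1.57.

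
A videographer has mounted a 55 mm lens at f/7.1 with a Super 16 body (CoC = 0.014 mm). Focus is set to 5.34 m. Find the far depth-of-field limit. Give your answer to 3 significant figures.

6.46 m

Hyperfocal distance H = f²/(N·c) + f = 55²/(7.1 × 0.014) + 55 = 3025/0.0994 + 55 ≈ 30487.6 mm ≈ 30.49 m.
Far limit Df = s·(H − f)/(H − s) = 5340 × (30487.6 − 55) / (30487.6 − 5340) = 5340 × 30432.6 / 25147.6 ≈ 6462.3 mm ≈ 6.46 m.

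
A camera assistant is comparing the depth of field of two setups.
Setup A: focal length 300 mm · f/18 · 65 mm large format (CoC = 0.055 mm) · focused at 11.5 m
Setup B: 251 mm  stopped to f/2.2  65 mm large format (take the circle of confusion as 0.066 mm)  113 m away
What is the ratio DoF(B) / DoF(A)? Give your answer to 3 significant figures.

21.9

Setup A: H = 300²/(18×0.055) + 300 ≈ 91209.1 mm; DoF = Df − Dn = 13115.9 − 10238.6 ≈ 2877.3 mm.
Setup B: H = 251²/(2.2×0.066) + 251 ≈ 434142.2 mm; DoF = Df − Dn = 152673 − 89693 ≈ 62980 mm.
Ratio = 62980 / 2877.3 ≈ 21.9.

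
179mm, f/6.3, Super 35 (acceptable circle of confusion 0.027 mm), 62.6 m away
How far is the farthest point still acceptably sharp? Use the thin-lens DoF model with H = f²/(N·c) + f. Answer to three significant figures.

Hyperfocal distance H = f²/(N·c) + f = 179²/(6.3 × 0.027) + 179 = 32041/0.1701 + 179 ≈ 188544.7 mm ≈ 188.5 m.
Far limit Df = s·(H − f)/(H − s) = 62600 × (188544.7 − 179) / (188544.7 − 62600) = 62600 × 188365.7 / 125944.7 ≈ 93626 mm ≈ 93.6 m.

93.6 m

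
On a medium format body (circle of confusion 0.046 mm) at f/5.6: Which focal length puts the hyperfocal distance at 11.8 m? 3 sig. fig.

From H = f²/(N·c) + f, with f ≪ H: f ≈ √(H·N·c) = √(11800 × 5.6 × 0.046) = √3039.7 ≈ 55.13 mm.
Exact: f² + N·c·f − N·c·H = 0 ⇒ f = (−N·c + √((N·c)² + 4·N·c·H))/2 = (−0.2576 + √12159)/2 ≈ 55.005 mm ≈ 55.0 mm.

55.0 mm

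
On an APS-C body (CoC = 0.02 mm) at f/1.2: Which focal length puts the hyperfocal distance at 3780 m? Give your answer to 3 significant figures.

301 mm

From H = f²/(N·c) + f, with f ≪ H: f ≈ √(H·N·c) = √(3780000 × 1.2 × 0.02) = √90720 ≈ 301.2 mm.
The +f correction barely moves this — solving exactly, f² + N·c·f − N·c·H = 0 ⇒ f = (−N·c + √((N·c)² + 4·N·c·H))/2 = (−0.024 + √362880)/2 ≈ 301.19 mm, so f ≈ 301 mm.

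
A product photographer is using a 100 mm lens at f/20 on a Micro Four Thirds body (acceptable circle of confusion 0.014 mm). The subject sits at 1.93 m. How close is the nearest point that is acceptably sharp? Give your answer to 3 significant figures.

1.84 m

Hyperfocal distance H = f²/(N·c) + f = 100²/(20 × 0.014) + 100 = 10000/0.28 + 100 ≈ 35814.3 mm ≈ 35.81 m.
Near limit Dn = s·(H − f)/(H + s − 2f) = 1930 × (35814.3 − 100) / (35814.3 + 1930 − 2 × 100) = 1930 × 35714.3 / 37544.3 ≈ 1835.9 mm ≈ 1.84 m.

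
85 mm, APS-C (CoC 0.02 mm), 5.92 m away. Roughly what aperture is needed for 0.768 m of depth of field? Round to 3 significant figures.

Write h = H − f = f²/(N·c). The thin-lens limits are Dn = s·h/(h + (s−f)) and Df = s·h/(h − (s−f)), so DoF = Df − Dn = 2·s·(s−f)·h / (h² − (s−f)²).
That is a quadratic in h: DoF·h² − 2·s·(s−f)·h − DoF·(s−f)² = 0 ⇒ h = (s−f)·(s + √(s² + DoF²)) / DoF = 5835 × (5920 + √(5920² + 768²)) / 768 = 5835 × (5920 + 5969.61) / 768 ≈ 90333 mm.
Then N = f²/(c·h) = 85² / (0.02 × 90333) = 7225 / 1806.7 ≈ 4.

f/4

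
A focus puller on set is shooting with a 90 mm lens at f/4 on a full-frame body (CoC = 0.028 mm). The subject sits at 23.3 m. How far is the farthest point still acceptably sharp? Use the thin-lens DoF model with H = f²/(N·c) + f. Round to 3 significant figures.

Hyperfocal distance H = f²/(N·c) + f = 90²/(4 × 0.028) + 90 = 8100/0.112 + 90 ≈ 72411.4 mm ≈ 72.41 m.
Far limit Df = s·(H − f)/(H − s) = 23300 × (72411.4 − 90) / (72411.4 − 23300) = 23300 × 72321.4 / 49111.4 ≈ 34312 mm ≈ 34.3 m.

34.3 m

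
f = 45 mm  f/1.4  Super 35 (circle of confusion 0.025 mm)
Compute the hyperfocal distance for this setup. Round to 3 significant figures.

57.9 m

Hyperfocal distance H = f²/(N·c) + f = 45²/(1.4 × 0.025) + 45 = 2025/0.035 + 45 ≈ 57902.1 mm ≈ 57.9 m.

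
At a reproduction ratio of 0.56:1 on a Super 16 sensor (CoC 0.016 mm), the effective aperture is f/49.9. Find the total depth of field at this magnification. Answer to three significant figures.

5.09 mm

At magnification m, DoF ≈ 2·N_eff·c/m² = 2 × 49.9 × 0.016 / 0.56² = 1.597 / 0.3136 ≈ 5.09 mm.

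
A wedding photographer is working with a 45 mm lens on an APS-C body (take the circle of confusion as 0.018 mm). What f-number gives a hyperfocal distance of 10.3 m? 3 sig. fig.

f/11

Rearrange H = f²/(N·c) + f for N: N = f² / ((H − f)·c).
N = 45² / ((10300 − 45) × 0.018) = 2025 / 184.6 ≈ 11.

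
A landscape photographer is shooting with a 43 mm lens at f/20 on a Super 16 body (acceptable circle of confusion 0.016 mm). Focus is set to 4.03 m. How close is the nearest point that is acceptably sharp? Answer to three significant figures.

Hyperfocal distance H = f²/(N·c) + f = 43²/(20 × 0.016) + 43 = 1849/0.32 + 43 ≈ 5821.1 mm ≈ 5.821 m.
Near limit Dn = s·(H − f)/(H + s − 2f) = 4030 × (5821.1 − 43) / (5821.1 + 4030 − 2 × 43) = 4030 × 5778.1 / 9765.1 ≈ 2384.6 mm ≈ 2.38 m.

2.38 m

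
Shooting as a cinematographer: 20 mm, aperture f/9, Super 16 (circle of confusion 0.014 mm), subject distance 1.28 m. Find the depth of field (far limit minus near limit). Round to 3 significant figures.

Hyperfocal distance H = f²/(N·c) + f = 20²/(9 × 0.014) + 20 = 400/0.126 + 20 ≈ 3194.6 mm ≈ 3.195 m.
Near limit Dn = s·(H − f)/(H + s − 2f) = 1280 × (3194.6 − 20) / (3194.6 + 1280 − 2 × 20) = 1280 × 3174.6 / 4434.6 ≈ 916.3 mm.
Far limit Df = s·(H − f)/(H − s) = 1280 × (3194.6 − 20) / (3194.6 − 1280) = 1280 × 3174.6 / 1914.6 ≈ 2122.4 mm.
Depth of field = Df − Dn = 2122.4 − 916.3 ≈ 1206.1 mm ≈ 1.21 m.

1.21 m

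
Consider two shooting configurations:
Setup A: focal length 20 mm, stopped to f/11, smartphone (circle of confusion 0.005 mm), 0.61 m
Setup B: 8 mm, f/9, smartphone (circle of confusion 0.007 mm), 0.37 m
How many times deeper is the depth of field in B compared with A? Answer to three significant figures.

Setup A: H = 20²/(11×0.005) + 20 ≈ 7292.7 mm; DoF = Df − Dn = 663.855 − 564.227 ≈ 99.628 mm.
Setup B: H = 8²/(9×0.007) + 8 ≈ 1023.9 mm; DoF = Df − Dn = 574.84 − 272.79 ≈ 302.05 mm.
Ratio = 302.05 / 99.628 ≈ 3.03.

3.03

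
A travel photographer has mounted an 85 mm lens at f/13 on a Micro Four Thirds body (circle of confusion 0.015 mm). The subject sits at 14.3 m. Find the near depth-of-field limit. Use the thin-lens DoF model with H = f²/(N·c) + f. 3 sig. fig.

Hyperfocal distance H = f²/(N·c) + f = 85²/(13 × 0.015) + 85 = 7225/0.195 + 85 ≈ 37136.3 mm ≈ 37.14 m.
Near limit Dn = s·(H − f)/(H + s − 2f) = 14300 × (37136.3 − 85) / (37136.3 + 14300 − 2 × 85) = 14300 × 37051.3 / 51266.3 ≈ 10335 mm ≈ 10.3 m.

10.3 m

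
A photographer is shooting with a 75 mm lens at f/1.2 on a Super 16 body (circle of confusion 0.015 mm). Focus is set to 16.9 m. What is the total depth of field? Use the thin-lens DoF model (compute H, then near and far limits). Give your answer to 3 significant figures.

Hyperfocal distance H = f²/(N·c) + f = 75²/(1.2 × 0.015) + 75 = 5625/0.018 + 75 ≈ 312575.0 mm ≈ 312.6 m.
Near limit Dn = s·(H − f)/(H + s − 2f) = 16900 × (312575.0 − 75) / (312575.0 + 16900 − 2 × 75) = 16900 × 312500.0 / 329325.0 ≈ 16036.6 mm.
Far limit Df = s·(H − f)/(H − s) = 16900 × (312575.0 − 75) / (312575.0 − 16900) = 16900 × 312500.0 / 295675.0 ≈ 17861.7 mm.
Depth of field = Df − Dn = 17861.7 − 16036.6 ≈ 1825.1 mm ≈ 1.83 m.

1.83 m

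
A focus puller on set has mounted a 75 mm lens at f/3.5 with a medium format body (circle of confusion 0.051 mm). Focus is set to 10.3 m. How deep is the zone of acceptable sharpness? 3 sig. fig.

Hyperfocal distance H = f²/(N·c) + f = 75²/(3.5 × 0.051) + 75 = 5625/0.1785 + 75 ≈ 31587.6 mm ≈ 31.59 m.
Near limit Dn = s·(H − f)/(H + s − 2f) = 10300 × (31587.6 − 75) / (31587.6 + 10300 − 2 × 75) = 10300 × 31512.6 / 41737.6 ≈ 7776.7 mm.
Far limit Df = s·(H − f)/(H − s) = 10300 × (31587.6 − 75) / (31587.6 − 10300) = 10300 × 31512.6 / 21287.6 ≈ 15247.4 mm.
Depth of field = Df − Dn = 15247.4 − 7776.7 ≈ 7470.7 mm ≈ 7.47 m.

7.47 m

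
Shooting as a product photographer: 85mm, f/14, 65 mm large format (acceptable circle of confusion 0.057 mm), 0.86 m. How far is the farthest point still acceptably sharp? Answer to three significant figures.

0.941 m

Hyperfocal distance H = f²/(N·c) + f = 85²/(14 × 0.057) + 85 = 7225/0.798 + 85 ≈ 9138.9 mm ≈ 9.139 m.
Far limit Df = s·(H − f)/(H − s) = 860 × (9138.9 − 85) / (9138.9 − 860) = 860 × 9053.9 / 8278.9 ≈ 940.51 mm ≈ 0.941 m.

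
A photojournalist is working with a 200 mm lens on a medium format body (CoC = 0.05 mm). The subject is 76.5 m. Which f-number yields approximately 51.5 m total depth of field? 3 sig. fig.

Write h = H − f = f²/(N·c). The thin-lens limits are Dn = s·h/(h + (s−f)) and Df = s·h/(h − (s−f)), so DoF = Df − Dn = 2·s·(s−f)·h / (h² − (s−f)²).
That is a quadratic in h: DoF·h² − 2·s·(s−f)·h − DoF·(s−f)² = 0 ⇒ h = (s−f)·(s + √(s² + DoF²)) / DoF = 76300 × (76500 + √(76500² + 51500²)) / 51500 = 76300 × (76500 + 92219.8) / 51500 ≈ 249967 mm.
Then N = f²/(c·h) = 200² / (0.05 × 249967) = 40000 / 12498 ≈ 3.20.

f/3.20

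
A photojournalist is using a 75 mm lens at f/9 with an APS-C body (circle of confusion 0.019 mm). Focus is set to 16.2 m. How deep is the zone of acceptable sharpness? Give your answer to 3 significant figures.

20.9 m

Hyperfocal distance H = f²/(N·c) + f = 75²/(9 × 0.019) + 75 = 5625/0.171 + 75 ≈ 32969.7 mm ≈ 32.97 m.
Near limit Dn = s·(H − f)/(H + s − 2f) = 16200 × (32969.7 − 75) / (32969.7 + 16200 − 2 × 75) = 16200 × 32894.7 / 49019.7 ≈ 10871 mm.
Far limit Df = s·(H − f)/(H − s) = 16200 × (32969.7 − 75) / (32969.7 − 16200) = 16200 × 32894.7 / 16769.7 ≈ 31777 mm.
Depth of field = Df − Dn = 31777 − 10871 ≈ 20906 mm ≈ 20.9 m.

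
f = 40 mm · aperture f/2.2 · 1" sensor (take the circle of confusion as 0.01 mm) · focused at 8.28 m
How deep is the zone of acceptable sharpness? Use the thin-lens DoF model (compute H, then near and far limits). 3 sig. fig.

1.90 m

Hyperfocal distance H = f²/(N·c) + f = 40²/(2.2 × 0.01) + 40 = 1600/0.022 + 40 ≈ 72767.3 mm ≈ 72.77 m.
Near limit Dn = s·(H − f)/(H + s − 2f) = 8280 × (72767.3 − 40) / (72767.3 + 8280 − 2 × 40) = 8280 × 72727.3 / 80967.3 ≈ 7437.3 mm.
Far limit Df = s·(H − f)/(H − s) = 8280 × (72767.3 − 40) / (72767.3 − 8280) = 8280 × 72727.3 / 64487.3 ≈ 9338.0 mm.
Depth of field = Df − Dn = 9338.0 − 7437.3 ≈ 1900.7 mm ≈ 1.90 m.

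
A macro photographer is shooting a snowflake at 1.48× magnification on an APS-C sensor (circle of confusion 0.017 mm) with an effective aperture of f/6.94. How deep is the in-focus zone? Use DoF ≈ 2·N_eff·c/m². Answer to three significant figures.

0.108 mm

At magnification m, DoF ≈ 2·N_eff·c/m² = 2 × 6.94 × 0.017 / 1.48² = 0.236 / 2.19 ≈ 0.108 mm.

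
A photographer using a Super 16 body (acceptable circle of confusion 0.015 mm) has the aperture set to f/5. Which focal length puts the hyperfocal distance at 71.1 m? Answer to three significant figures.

From H = f²/(N·c) + f, with f ≪ H: f ≈ √(H·N·c) = √(71100 × 5 × 0.015) = √5332.5 ≈ 73.02 mm.
The +f correction barely moves this — solving exactly, f² + N·c·f − N·c·H = 0 ⇒ f = (−N·c + √((N·c)² + 4·N·c·H))/2 = (−0.075 + √21330)/2 ≈ 72.986 mm, so f ≈ 73.0 mm.

73.0 mm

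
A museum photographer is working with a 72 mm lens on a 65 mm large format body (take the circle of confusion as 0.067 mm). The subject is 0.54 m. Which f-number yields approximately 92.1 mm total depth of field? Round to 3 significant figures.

f/14

Write h = H − f = f²/(N·c). The thin-lens limits are Dn = s·h/(h + (s−f)) and Df = s·h/(h − (s−f)), so DoF = Df − Dn = 2·s·(s−f)·h / (h² − (s−f)²).
That is a quadratic in h: DoF·h² − 2·s·(s−f)·h − DoF·(s−f)² = 0 ⇒ h = (s−f)·(s + √(s² + DoF²)) / DoF = 468 × (540 + √(540² + 92.1²)) / 92.1 = 468 × (540 + 547.798) / 92.1 ≈ 5527.6 mm.
Then N = f²/(c·h) = 72² / (0.067 × 5527.6) = 5184 / 370.35 ≈ 14.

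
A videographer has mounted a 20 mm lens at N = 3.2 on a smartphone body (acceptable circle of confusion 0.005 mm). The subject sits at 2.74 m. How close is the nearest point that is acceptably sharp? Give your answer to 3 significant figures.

Hyperfocal distance H = f²/(N·c) + f = 20²/(3.2 × 0.005) + 20 = 400/0.016 + 20 ≈ 25020.0 mm ≈ 25.02 m.
Near limit Dn = s·(H − f)/(H + s − 2f) = 2740 × (25020.0 − 20) / (25020.0 + 2740 − 2 × 20) = 2740 × 25000.0 / 27720.0 ≈ 2471.1 mm ≈ 2.47 m.

2.47 m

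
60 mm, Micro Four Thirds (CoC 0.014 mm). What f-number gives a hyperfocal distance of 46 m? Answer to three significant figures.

Rearrange H = f²/(N·c) + f for N: N = f² / ((H − f)·c).
N = 60² / ((46000 − 60) × 0.014) = 3600 / 643.2 ≈ 5.60.

f/5.60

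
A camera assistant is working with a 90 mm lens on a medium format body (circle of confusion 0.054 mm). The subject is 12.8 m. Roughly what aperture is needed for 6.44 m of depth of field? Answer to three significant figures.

Write h = H − f = f²/(N·c). The thin-lens limits are Dn = s·h/(h + (s−f)) and Df = s·h/(h − (s−f)), so DoF = Df − Dn = 2·s·(s−f)·h / (h² − (s−f)²).
That is a quadratic in h: DoF·h² − 2·s·(s−f)·h − DoF·(s−f)² = 0 ⇒ h = (s−f)·(s + √(s² + DoF²)) / DoF = 12710 × (12800 + √(12800² + 6440²)) / 6440 = 12710 × (12800 + 14328.8) / 6440 ≈ 53541 mm.
Then N = f²/(c·h) = 90² / (0.054 × 53541) = 8100 / 2891.2 ≈ 2.80.

f/2.80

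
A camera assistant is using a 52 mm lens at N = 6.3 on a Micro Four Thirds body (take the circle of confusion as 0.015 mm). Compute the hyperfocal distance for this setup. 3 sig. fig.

Hyperfocal distance H = f²/(N·c) + f = 52²/(6.3 × 0.015) + 52 = 2704/0.0945 + 52 ≈ 28665.8 mm ≈ 28.7 m.

28.7 m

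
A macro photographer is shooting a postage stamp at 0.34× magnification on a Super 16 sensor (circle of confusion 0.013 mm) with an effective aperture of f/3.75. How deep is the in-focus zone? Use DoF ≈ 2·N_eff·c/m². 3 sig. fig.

At magnification m, DoF ≈ 2·N_eff·c/m² = 2 × 3.75 × 0.013 / 0.34² = 0.0975 / 0.1156 ≈ 0.843 mm.

0.843 mm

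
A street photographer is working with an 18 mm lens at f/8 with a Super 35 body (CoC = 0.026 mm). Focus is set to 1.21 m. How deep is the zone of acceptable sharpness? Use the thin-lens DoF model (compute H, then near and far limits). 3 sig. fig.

4.47 m

Hyperfocal distance H = f²/(N·c) + f = 18²/(8 × 0.026) + 18 = 324/0.208 + 18 ≈ 1575.7 mm ≈ 1.576 m.
Near limit Dn = s·(H − f)/(H + s − 2f) = 1210 × (1575.7 − 18) / (1575.7 + 1210 − 2 × 18) = 1210 × 1557.7 / 2749.7 ≈ 685.5 mm.
Far limit Df = s·(H − f)/(H − s) = 1210 × (1575.7 − 18) / (1575.7 − 1210) = 1210 × 1557.7 / 365.7 ≈ 5154.1 mm.
Depth of field = Df − Dn = 5154.1 − 685.5 ≈ 4468.6 mm ≈ 4.47 m.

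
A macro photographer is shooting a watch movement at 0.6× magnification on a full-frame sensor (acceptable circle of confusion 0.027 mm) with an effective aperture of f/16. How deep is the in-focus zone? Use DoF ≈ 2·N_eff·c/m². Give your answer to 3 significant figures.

At magnification m, DoF ≈ 2·N_eff·c/m² = 2 × 16 × 0.027 / 0.6² = 0.864 / 0.36 ≈ 2.4 mm.

2.40 mm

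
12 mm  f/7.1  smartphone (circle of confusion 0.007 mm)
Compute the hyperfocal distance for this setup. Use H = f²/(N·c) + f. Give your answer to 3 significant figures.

Hyperfocal distance H = f²/(N·c) + f = 12²/(7.1 × 0.007) + 12 = 144/0.0497 + 12 ≈ 2909.4 mm ≈ 2.91 m.

2.91 m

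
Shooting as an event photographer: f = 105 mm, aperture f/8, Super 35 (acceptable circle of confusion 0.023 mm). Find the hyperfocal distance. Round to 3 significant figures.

60.0 m

Hyperfocal distance H = f²/(N·c) + f = 105²/(8 × 0.023) + 105 = 11025/0.184 + 105 ≈ 60023.5 mm ≈ 60.0 m.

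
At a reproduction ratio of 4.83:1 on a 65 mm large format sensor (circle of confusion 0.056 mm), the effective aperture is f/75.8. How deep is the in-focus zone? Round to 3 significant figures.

0.364 mm

At magnification m, DoF ≈ 2·N_eff·c/m² = 2 × 75.8 × 0.056 / 4.83² = 8.49 / 23.33 ≈ 0.364 mm.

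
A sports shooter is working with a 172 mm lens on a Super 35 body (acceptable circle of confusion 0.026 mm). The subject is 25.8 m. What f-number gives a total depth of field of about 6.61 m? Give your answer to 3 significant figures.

f/5.60

Write h = H − f = f²/(N·c). The thin-lens limits are Dn = s·h/(h + (s−f)) and Df = s·h/(h − (s−f)), so DoF = Df − Dn = 2·s·(s−f)·h / (h² − (s−f)²).
That is a quadratic in h: DoF·h² − 2·s·(s−f)·h − DoF·(s−f)² = 0 ⇒ h = (s−f)·(s + √(s² + DoF²)) / DoF = 25628 × (25800 + √(25800² + 6610²)) / 6610 = 25628 × (25800 + 26633.3) / 6610 ≈ 203292 mm.
Then N = f²/(c·h) = 172² / (0.026 × 203292) = 29584 / 5285.6 ≈ 5.60.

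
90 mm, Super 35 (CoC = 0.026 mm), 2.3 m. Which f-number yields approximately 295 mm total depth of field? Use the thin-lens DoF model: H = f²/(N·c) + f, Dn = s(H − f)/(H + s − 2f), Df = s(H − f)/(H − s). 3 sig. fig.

Write h = H − f = f²/(N·c). The thin-lens limits are Dn = s·h/(h + (s−f)) and Df = s·h/(h − (s−f)), so DoF = Df − Dn = 2·s·(s−f)·h / (h² − (s−f)²).
That is a quadratic in h: DoF·h² − 2·s·(s−f)·h − DoF·(s−f)² = 0 ⇒ h = (s−f)·(s + √(s² + DoF²)) / DoF = 2210 × (2300 + √(2300² + 295²)) / 295 = 2210 × (2300 + 2318.84) / 295 ≈ 34602 mm.
Then N = f²/(c·h) = 90² / (0.026 × 34602) = 8100 / 899.66 ≈ 9.

f/9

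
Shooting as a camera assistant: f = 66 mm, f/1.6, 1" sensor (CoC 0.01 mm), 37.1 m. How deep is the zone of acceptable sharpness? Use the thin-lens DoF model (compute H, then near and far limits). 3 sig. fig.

10.3 m

Hyperfocal distance H = f²/(N·c) + f = 66²/(1.6 × 0.01) + 66 = 4356/0.016 + 66 ≈ 272316.0 mm ≈ 272.3 m.
Near limit Dn = s·(H − f)/(H + s − 2f) = 37100 × (272316.0 − 66) / (272316.0 + 37100 − 2 × 66) = 37100 × 272250.0 / 309284.0 ≈ 32658 mm.
Far limit Df = s·(H − f)/(H − s) = 37100 × (272316.0 − 66) / (272316.0 − 37100) = 37100 × 272250.0 / 235216.0 ≈ 42941 mm.
Depth of field = Df − Dn = 42941 − 32658 ≈ 10283 mm ≈ 10.3 m.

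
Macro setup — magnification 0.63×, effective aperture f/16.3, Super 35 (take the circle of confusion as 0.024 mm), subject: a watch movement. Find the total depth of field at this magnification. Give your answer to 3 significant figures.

1.97 mm

At magnification m, DoF ≈ 2·N_eff·c/m² = 2 × 16.3 × 0.024 / 0.63² = 0.7824 / 0.3969 ≈ 1.97 mm.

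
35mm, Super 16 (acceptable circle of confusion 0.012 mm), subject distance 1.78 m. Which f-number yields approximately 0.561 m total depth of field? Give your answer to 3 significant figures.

f/9

Write h = H − f = f²/(N·c). The thin-lens limits are Dn = s·h/(h + (s−f)) and Df = s·h/(h − (s−f)), so DoF = Df − Dn = 2·s·(s−f)·h / (h² − (s−f)²).
That is a quadratic in h: DoF·h² − 2·s·(s−f)·h − DoF·(s−f)² = 0 ⇒ h = (s−f)·(s + √(s² + DoF²)) / DoF = 1745 × (1780 + √(1780² + 561²)) / 561 = 1745 × (1780 + 1866.31) / 561 ≈ 11342 mm.
Then N = f²/(c·h) = 35² / (0.012 × 11342) = 1225 / 136.10 ≈ 9.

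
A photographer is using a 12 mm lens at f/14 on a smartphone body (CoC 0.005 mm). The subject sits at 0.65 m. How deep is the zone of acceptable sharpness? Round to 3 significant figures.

Hyperfocal distance H = f²/(N·c) + f = 12²/(14 × 0.005) + 12 = 144/0.07 + 12 ≈ 2069.1 mm ≈ 2.069 m.
Near limit Dn = s·(H − f)/(H + s − 2f) = 650 × (2069.1 − 12) / (2069.1 + 650 − 2 × 12) = 650 × 2057.1 / 2695.1 ≈ 496.13 mm.
Far limit Df = s·(H − f)/(H − s) = 650 × (2069.1 − 12) / (2069.1 − 650) = 650 × 2057.1 / 1419.1 ≈ 942.22 mm.
Depth of field = Df − Dn = 942.22 − 496.13 ≈ 446.09 mm.

446 mm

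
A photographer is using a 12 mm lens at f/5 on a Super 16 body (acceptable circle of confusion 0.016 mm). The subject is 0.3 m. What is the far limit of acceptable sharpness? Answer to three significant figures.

Hyperfocal distance H = f²/(N·c) + f = 12²/(5 × 0.016) + 12 = 144/0.08 + 12 ≈ 1812.0 mm ≈ 1.812 m.
Far limit Df = s·(H − f)/(H − s) = 300 × (1812.0 − 12) / (1812.0 − 300) = 300 × 1800.0 / 1512.0 ≈ 357.14 mm.

357 mm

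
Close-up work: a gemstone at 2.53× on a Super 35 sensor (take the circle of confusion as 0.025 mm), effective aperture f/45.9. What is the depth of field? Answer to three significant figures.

0.359 mm

At magnification m, DoF ≈ 2·N_eff·c/m² = 2 × 45.9 × 0.025 / 2.53² = 2.295 / 6.401 ≈ 0.359 mm.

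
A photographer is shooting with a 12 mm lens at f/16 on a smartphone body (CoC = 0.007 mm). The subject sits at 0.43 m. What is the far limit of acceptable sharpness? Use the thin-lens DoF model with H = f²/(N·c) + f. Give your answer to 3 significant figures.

0.637 m

Hyperfocal distance H = f²/(N·c) + f = 12²/(16 × 0.007) + 12 = 144/0.112 + 12 ≈ 1297.7 mm ≈ 1.298 m.
Far limit Df = s·(H − f)/(H − s) = 430 × (1297.7 − 12) / (1297.7 − 430) = 430 × 1285.7 / 867.7 ≈ 637.14 mm ≈ 0.637 m.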